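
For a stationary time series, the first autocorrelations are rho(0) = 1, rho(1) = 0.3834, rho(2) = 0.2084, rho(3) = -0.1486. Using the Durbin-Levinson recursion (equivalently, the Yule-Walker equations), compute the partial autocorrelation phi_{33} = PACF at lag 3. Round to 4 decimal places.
\phi_{33} = -0.2950

The PACF at lag k is phi_{kk}, the last component of the solution
to the Yule-Walker system G_k phi = r_k where
  (G_k)_{ij} = rho(|i - j|), (r_k)_i = rho(i), i,j = 1..k.
Equivalently, Durbin-Levinson gives phi_{kk} iteratively:
  phi_{11} = rho(1)
  phi_{kk} = [rho(k) - sum_{j=1..k-1} phi_{k-1,j} rho(k-j)]
            / [1 - sum_{j=1..k-1} phi_{k-1,j} rho(j)],
  phi_{k,j} = phi_{k-1,j} - phi_{kk} phi_{k-1,k-j},  j = 1..k-1.
Step k = 1:
  phi_11 = rho(1) = 0.3834.
Step k = 2:
  phi_22 = [rho(2) - phi_11 rho(1)] / [1 - phi_11 rho(1)] = [0.2084 - (0.3834)(0.3834)] / [1 - (0.3834)(0.3834)]
         = 0.06140444 / 0.85300444 = 0.071986.
  Update: phi_21 = phi_11 - phi_22 phi_11 = 0.3834 - (0.071986)(0.3834) = 0.355801.
Step k = 3:
  phi_33 = [rho(3) - phi_21 rho(2) - phi_22 rho(1)] / [1 - phi_21 rho(1) - phi_22 rho(2)]
    numerator   = -0.1486 - (0.355801)(0.2084) - (0.071986)(0.3834) = -0.25034829
    denominator = 1 - (0.355801)(0.3834) - (0.071986)(0.2084) = 0.84858418
  phi_33 = -0.25034829 / 0.84858418 = -0.295.
Therefore phi_{33} = -0.2950.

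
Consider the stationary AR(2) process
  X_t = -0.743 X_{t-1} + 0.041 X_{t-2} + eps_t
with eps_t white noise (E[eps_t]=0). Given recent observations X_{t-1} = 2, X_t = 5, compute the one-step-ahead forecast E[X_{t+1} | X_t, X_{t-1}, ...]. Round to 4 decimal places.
E[X_{t+1} \mid \mathcal F_t] = -3.6330

For an AR(p) model X_t = c + sum_i phi_i X_{t-i} + eps_t, the
one-step-ahead conditional mean is
  E[X_{t+1} | X_t, ...] = c + sum_i phi_i X_{t+1-i}.
Substitute known values:
  E[X_{t+1} | ...] = (-0.743) * (5) + (0.041) * (2)
                   = -3.6330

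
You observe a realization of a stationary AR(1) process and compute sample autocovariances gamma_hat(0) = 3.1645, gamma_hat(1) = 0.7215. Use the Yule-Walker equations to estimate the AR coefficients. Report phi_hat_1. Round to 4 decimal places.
\hat\phi_{1} = 0.2280

The Yule-Walker equations for an AR(p) process read, in matrix form,
  Gamma_p phi = r_p,   with   (Gamma_p)_{ij} = gamma(|i - j|),
                       (r_p)_i = gamma(i),   i,j = 1..p.
Substitute the sample gammas (Toeplitz matrix and right-hand side of size 1):
  Gamma_p = [[3.1645]]
  r_p     = [0.7215]
With p = 1 this is the single equation gamma(0) phi_1 = gamma(1):
  phi_hat_1 = gamma(1) / gamma(0) = 0.7215 / 3.1645 = 0.2280.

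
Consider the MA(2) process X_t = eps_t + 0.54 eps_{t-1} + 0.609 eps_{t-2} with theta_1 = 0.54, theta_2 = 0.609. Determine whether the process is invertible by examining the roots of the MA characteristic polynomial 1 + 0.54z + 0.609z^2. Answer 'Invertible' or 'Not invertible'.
\text{Invertible}

The MA(q) characteristic polynomial is P(z) = 1 + 0.54z + 0.609z^2.
Invertibility requires all roots to lie outside the unit circle, i.e. |z| > 1 for every root.
Set 1 + (0.54) z + (0.609) z^2 = 0, i.e. a z^2 + b z + c = 0 with a = 0.609, b = 0.54, c = 1.
Discriminant D = b^2 - 4ac = (0.54)^2 - 4*(0.609)*1 = 0.2916 - (2.436) = -2.1444.
D < 0, so the roots are the complex-conjugate pair z = (-b +/- i sqrt(-D)) / (2a) = -0.4433 +/- 1.2023i.
For a conjugate pair |z|^2 = z * conj(z) = (product of roots) = c/a = 1/(0.609) = 1.642036, so |z| = sqrt(1.642036) = 1.2814 for both roots.
Moduli of all roots: 1.2814, 1.2814.
All moduli strictly greater than 1? Yes.
Verdict: Invertible.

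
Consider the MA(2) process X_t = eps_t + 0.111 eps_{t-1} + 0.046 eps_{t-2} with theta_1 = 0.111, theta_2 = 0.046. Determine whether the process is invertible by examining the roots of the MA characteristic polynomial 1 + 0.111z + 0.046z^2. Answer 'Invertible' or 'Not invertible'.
\text{Invertible}

The MA(q) characteristic polynomial is P(z) = 1 + 0.111z + 0.046z^2.
Invertibility requires all roots to lie outside the unit circle, i.e. |z| > 1 for every root.
Set 1 + (0.111) z + (0.046) z^2 = 0, i.e. a z^2 + b z + c = 0 with a = 0.046, b = 0.111, c = 1.
Discriminant D = b^2 - 4ac = (0.111)^2 - 4*(0.046)*1 = 0.012321 - (0.184) = -0.171679.
D < 0, so the roots are the complex-conjugate pair z = (-b +/- i sqrt(-D)) / (2a) = -1.2065 +/- 4.5037i.
For a conjugate pair |z|^2 = z * conj(z) = (product of roots) = c/a = 1/(0.046) = 21.73913, so |z| = sqrt(21.73913) = 4.6625 for both roots.
Moduli of all roots: 4.6625, 4.6625.
All moduli strictly greater than 1? Yes.
Verdict: Invertible.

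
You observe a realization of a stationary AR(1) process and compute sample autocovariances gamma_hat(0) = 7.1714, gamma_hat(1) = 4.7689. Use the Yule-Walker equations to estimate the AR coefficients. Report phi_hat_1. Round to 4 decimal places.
\hat\phi_{1} = 0.6650

The Yule-Walker equations for an AR(p) process read, in matrix form,
  Gamma_p phi = r_p,   with   (Gamma_p)_{ij} = gamma(|i - j|),
                       (r_p)_i = gamma(i),   i,j = 1..p.
Substitute the sample gammas (Toeplitz matrix and right-hand side of size 1):
  Gamma_p = [[7.1714]]
  r_p     = [4.7689]
With p = 1 this is the single equation gamma(0) phi_1 = gamma(1):
  phi_hat_1 = gamma(1) / gamma(0) = 4.7689 / 7.1714 = 0.6650.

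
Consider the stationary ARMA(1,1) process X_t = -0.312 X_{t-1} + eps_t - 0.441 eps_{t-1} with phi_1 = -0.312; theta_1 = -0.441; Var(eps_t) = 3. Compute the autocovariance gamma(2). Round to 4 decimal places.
\gamma(2) = 0.8882

Multiply the model equation by X_{t-k} and take expectations. With theta_0 = psi_0 = 1 and psi_j the MA(infinity) weights, this gives
  gamma(k) - sum_i phi_i gamma(k-i) = c_k,
  c_k = sigma^2 * sum_{j=k..q} theta_j psi_{j-k}   (c_k = 0 for k > q),
using gamma(-m) = gamma(m).
psi-weights needed (psi_j = theta_j + sum_i phi_i psi_{j-i}):
  psi_1 = theta_1 + phi_1 = -0.441 + (-0.312) = -0.753
Right-hand sides:
  c_0 = sigma^2 (1 + theta_1 psi_1) = 3 * (1 + (-0.441)(-0.753)) = 3 * 1.332073 = 3.996219
  c_1 = sigma^2 theta_1 = 3 * (-0.441) = -1.323
  c_2 = 0
Equations for k = 0 and k = 1 (AR order 1):
  gamma(0) = phi_1 gamma(1) + c_0
  gamma(1) = phi_1 gamma(0) + c_1
Substituting the second into the first: gamma(0) (1 - phi_1^2) = c_0 + phi_1 c_1, so
  gamma(0) = (c_0 + phi_1 c_1) / (1 - phi_1^2) = (3.996219 + (-0.312)(-1.323)) / (1 - (-0.312)^2) = 4.408995 / 0.902656 = 4.884469.
  gamma(1) = phi_1 gamma(0) + c_1 = (-0.312)(4.884469) + (-1.323) = -2.846954.
For k = 2 (> q): gamma(2) = phi_1 gamma(1) = (-0.312)(-2.846954) = 0.88825.
Therefore gamma(2) = 0.8882 (to 4 decimal places).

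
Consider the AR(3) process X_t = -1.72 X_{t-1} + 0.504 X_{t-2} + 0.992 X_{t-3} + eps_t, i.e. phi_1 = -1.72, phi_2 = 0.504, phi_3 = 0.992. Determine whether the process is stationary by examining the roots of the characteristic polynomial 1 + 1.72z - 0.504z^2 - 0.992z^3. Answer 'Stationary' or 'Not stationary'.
\text{Not stationary}

The AR(p) characteristic polynomial is P(z) = 1 + 1.72z - 0.504z^2 - 0.992z^3.
Stationarity requires all roots to lie outside the unit circle, i.e. |z| > 1 for every root.
Degree 3: look for a simple real root z0 first, then factor out (1 - z/z0) and solve the remaining quadratic.
Testing z0 = -1.25: P(-1.25) = 1 + (1.72)(-1.25) + (-0.504)(-1.25)^2 + (-0.992)(-1.25)^3
  = 1 + (-2.15) + (-0.7875) + (1.9375) = 0.  So z_0 = -1.25 is a root, |z_0| = 1.25.
Divide out the factor (1 + 0.8 z) = (1 - z/z0) (since 1/z0 = -0.8):
  P(z) = (1 + 0.8 z)(1 + (0.92) z + (-1.24) z^2)
  [check: z-coef 0.92 - (-0.8) = 1.72; z^2-coef -1.24 - (-0.8)(0.92) = -0.504; z^3-coef -(-0.8)(-1.24) = -0.992.]
Remaining roots from the quadratic factor 1 + (0.92) z + (-1.24) z^2:
  Set 1 + (0.92) z + (-1.24) z^2 = 0, i.e. a z^2 + b z + c = 0 with a = -1.24, b = 0.92, c = 1.
  Discriminant D = b^2 - 4ac = (0.92)^2 - 4*(-1.24)*1 = 0.8464 - (-4.96) = 5.8064.
  D >= 0, so the roots are real: z = (-b +/- sqrt(D)) / (2a) = (-0.92 +/- 2.409647) / (-2.48).
    z_1 = (-0.92 + 2.409647) / (-2.48) = -0.6007,   |z_1| = 0.6007.
    z_2 = (-0.92 - 2.409647) / (-2.48) = 1.3426,   |z_2| = 1.3426.
Moduli of all roots: 1.2500, 0.6007, 1.3426.
All moduli strictly greater than 1? No.
Verdict: Not stationary.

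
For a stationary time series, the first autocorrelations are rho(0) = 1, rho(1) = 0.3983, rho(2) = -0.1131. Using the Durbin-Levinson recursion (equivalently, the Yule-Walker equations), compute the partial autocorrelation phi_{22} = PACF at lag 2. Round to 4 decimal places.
\phi_{22} = -0.3230

The PACF at lag k is phi_{kk}, the last component of the solution
to the Yule-Walker system G_k phi = r_k where
  (G_k)_{ij} = rho(|i - j|), (r_k)_i = rho(i), i,j = 1..k.
Equivalently, Durbin-Levinson gives phi_{kk} iteratively:
  phi_{11} = rho(1)
  phi_{kk} = [rho(k) - sum_{j=1..k-1} phi_{k-1,j} rho(k-j)]
            / [1 - sum_{j=1..k-1} phi_{k-1,j} rho(j)],
  phi_{k,j} = phi_{k-1,j} - phi_{kk} phi_{k-1,k-j},  j = 1..k-1.
Step k = 1:
  phi_11 = rho(1) = 0.3983.
Step k = 2:
  phi_22 = [rho(2) - phi_11 rho(1)] / [1 - phi_11 rho(1)] = [-0.1131 - (0.3983)(0.3983)] / [1 - (0.3983)(0.3983)]
         = -0.27174289 / 0.84135711 = -0.323.
Therefore phi_{22} = -0.3230.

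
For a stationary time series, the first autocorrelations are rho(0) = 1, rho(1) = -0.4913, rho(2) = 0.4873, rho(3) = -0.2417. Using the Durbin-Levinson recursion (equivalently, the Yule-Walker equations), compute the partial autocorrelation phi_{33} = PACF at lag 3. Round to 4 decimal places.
\phi_{33} = 0.1169

The PACF at lag k is phi_{kk}, the last component of the solution
to the Yule-Walker system G_k phi = r_k where
  (G_k)_{ij} = rho(|i - j|), (r_k)_i = rho(i), i,j = 1..k.
Equivalently, Durbin-Levinson gives phi_{kk} iteratively:
  phi_{11} = rho(1)
  phi_{kk} = [rho(k) - sum_{j=1..k-1} phi_{k-1,j} rho(k-j)]
            / [1 - sum_{j=1..k-1} phi_{k-1,j} rho(j)],
  phi_{k,j} = phi_{k-1,j} - phi_{kk} phi_{k-1,k-j},  j = 1..k-1.
Step k = 1:
  phi_11 = rho(1) = -0.4913.
Step k = 2:
  phi_22 = [rho(2) - phi_11 rho(1)] / [1 - phi_11 rho(1)] = [0.4873 - (-0.4913)(-0.4913)] / [1 - (-0.4913)(-0.4913)]
         = 0.24592431 / 0.75862431 = 0.324171.
  Update: phi_21 = phi_11 - phi_22 phi_11 = -0.4913 - (0.324171)(-0.4913) = -0.332035.
Step k = 3:
  phi_33 = [rho(3) - phi_21 rho(2) - phi_22 rho(1)] / [1 - phi_21 rho(1) - phi_22 rho(2)]
    numerator   = -0.2417 - (-0.332035)(0.4873) - (0.324171)(-0.4913) = 0.07936587
    denominator = 1 - (-0.332035)(-0.4913) - (0.324171)(0.4873) = 0.67890268
  phi_33 = 0.07936587 / 0.67890268 = 0.1169.
Therefore phi_{33} = 0.1169.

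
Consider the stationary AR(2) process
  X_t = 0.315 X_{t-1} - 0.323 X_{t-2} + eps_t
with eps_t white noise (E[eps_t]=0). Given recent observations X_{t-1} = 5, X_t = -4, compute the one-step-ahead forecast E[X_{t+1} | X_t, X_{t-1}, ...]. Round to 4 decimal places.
E[X_{t+1} \mid \mathcal F_t] = -2.8750

For an AR(p) model X_t = c + sum_i phi_i X_{t-i} + eps_t, the
one-step-ahead conditional mean is
  E[X_{t+1} | X_t, ...] = c + sum_i phi_i X_{t+1-i}.
Substitute known values:
  E[X_{t+1} | ...] = (0.315) * (-4) + (-0.323) * (5)
                   = -2.8750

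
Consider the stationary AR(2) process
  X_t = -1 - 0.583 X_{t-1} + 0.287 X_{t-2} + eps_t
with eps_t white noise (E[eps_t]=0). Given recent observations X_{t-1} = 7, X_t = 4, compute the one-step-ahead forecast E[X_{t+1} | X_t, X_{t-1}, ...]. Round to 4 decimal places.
E[X_{t+1} \mid \mathcal F_t] = -1.3230

For an AR(p) model X_t = c + sum_i phi_i X_{t-i} + eps_t, the
one-step-ahead conditional mean is
  E[X_{t+1} | X_t, ...] = c + sum_i phi_i X_{t+1-i}.
Substitute known values:
  E[X_{t+1} | ...] = -1 + (-0.583) * (4) + (0.287) * (7)
                   = -1.3230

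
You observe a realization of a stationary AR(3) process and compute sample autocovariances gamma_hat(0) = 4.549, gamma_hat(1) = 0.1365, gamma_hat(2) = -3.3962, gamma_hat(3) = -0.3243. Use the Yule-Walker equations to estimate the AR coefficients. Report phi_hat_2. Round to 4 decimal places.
\hat\phi_{2} = -0.7470

The Yule-Walker equations for an AR(p) process read, in matrix form,
  Gamma_p phi = r_p,   with   (Gamma_p)_{ij} = gamma(|i - j|),
                       (r_p)_i = gamma(i),   i,j = 1..p.
Substitute the sample gammas (Toeplitz matrix and right-hand side of size 3):
  Gamma_p = [[4.549, 0.1365, -3.3962], [0.1365, 4.549, 0.1365], [-3.3962, 0.1365, 4.549]]
  r_p     = [0.1365, -3.3962, -0.3243]
Written out (R1..R3):
  (R1) 4.549 phi_1 + 0.1365 phi_2 - 3.3962 phi_3 = 0.1365
  (R2) 0.1365 phi_1 + 4.549 phi_2 + 0.1365 phi_3 = -3.3962
  (R3) -3.3962 phi_1 + 0.1365 phi_2 + 4.549 phi_3 = -0.3243
Gaussian elimination:
  R2 <- R2 - (0.1365/4.549) R1 = R2 - (0.030007) R1:  4.544904 phi_2 + 0.238408 phi_3 = -3.400296
  R3 <- R3 - (-3.3962/4.549) R1 = R3 - (-0.746582) R1:  0.238408 phi_2 + 2.013459 phi_3 = -0.222392
  R3 <- R3 - (0.238408/4.544904) R2 = R3 - (0.052456) R2:  2.000953 phi_3 = -0.044025
Back-substitution:
  phi_hat_3 = -0.044025 / 2.000953 = -0.022002
  phi_hat_2 = (-3.400296 - (0.238408)(-0.022002)) / 4.544904 = -0.747002
  phi_hat_1 = (0.1365 - (0.1365)(-0.747002) - (-3.3962)(-0.022002)) / 4.549 = 0.035995
So phi_hat = [0.0360, -0.7470, -0.0220].
Therefore phi_hat_2 = -0.7470.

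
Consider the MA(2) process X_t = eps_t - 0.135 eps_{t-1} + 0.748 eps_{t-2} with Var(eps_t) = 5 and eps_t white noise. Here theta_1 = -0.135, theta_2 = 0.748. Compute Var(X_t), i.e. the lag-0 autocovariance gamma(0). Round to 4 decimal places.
\gamma(0) = 7.8886

For an MA(q) process X_t = eps_t + sum_i theta_i eps_{t-i} with
Var(eps_t) = sigma^2, the variance is
  gamma(0) = sigma^2 * (1 + sum_i theta_i^2).
  sum_i theta_i^2 = (-0.135)^2 + (0.748)^2 = 0.018225 + 0.559504 = 0.577729.
  gamma(0) = 5 * (1 + 0.577729) = 5 * 1.577729 = 7.888645, which rounds to 7.8886.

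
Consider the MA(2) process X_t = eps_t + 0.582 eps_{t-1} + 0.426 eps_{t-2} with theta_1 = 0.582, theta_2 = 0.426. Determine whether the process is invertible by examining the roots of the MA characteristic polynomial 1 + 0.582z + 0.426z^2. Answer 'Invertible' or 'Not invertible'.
\text{Invertible}

The MA(q) characteristic polynomial is P(z) = 1 + 0.582z + 0.426z^2.
Invertibility requires all roots to lie outside the unit circle, i.e. |z| > 1 for every root.
Set 1 + (0.582) z + (0.426) z^2 = 0, i.e. a z^2 + b z + c = 0 with a = 0.426, b = 0.582, c = 1.
Discriminant D = b^2 - 4ac = (0.582)^2 - 4*(0.426)*1 = 0.338724 - (1.704) = -1.365276.
D < 0, so the roots are the complex-conjugate pair z = (-b +/- i sqrt(-D)) / (2a) = -0.6831 +/- 1.3714i.
For a conjugate pair |z|^2 = z * conj(z) = (product of roots) = c/a = 1/(0.426) = 2.347418, so |z| = sqrt(2.347418) = 1.5321 for both roots.
Moduli of all roots: 1.5321, 1.5321.
All moduli strictly greater than 1? Yes.
Verdict: Invertible.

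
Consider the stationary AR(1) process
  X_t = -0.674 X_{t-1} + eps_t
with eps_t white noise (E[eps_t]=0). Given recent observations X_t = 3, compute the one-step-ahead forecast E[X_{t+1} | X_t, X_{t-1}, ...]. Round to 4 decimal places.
E[X_{t+1} \mid \mathcal F_t] = -2.0220

For an AR(p) model X_t = c + sum_i phi_i X_{t-i} + eps_t, the
one-step-ahead conditional mean is
  E[X_{t+1} | X_t, ...] = c + sum_i phi_i X_{t+1-i}.
Substitute known values:
  E[X_{t+1} | ...] = (-0.674) * (3)
                   = -2.0220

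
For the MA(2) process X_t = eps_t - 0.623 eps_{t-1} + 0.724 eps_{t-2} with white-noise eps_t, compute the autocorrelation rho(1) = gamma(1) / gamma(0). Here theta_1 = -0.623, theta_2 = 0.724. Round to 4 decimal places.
\rho(1) = -0.5617

For an MA(q) process with theta_0 = 1, the autocovariance is
  gamma(k) = sigma^2 * sum_{i=0..q-k} theta_i * theta_{i+k},
and rho(k) = gamma(k) / gamma(0). Sigma^2 cancels.
  numerator   = (1)*(-0.623) + (-0.623)*(0.724) = -1.074052.
  denominator = (1)^2 + (-0.623)^2 + (0.724)^2 = 1.912305.
  rho(1) = -1.074052 / 1.912305 = -0.5617.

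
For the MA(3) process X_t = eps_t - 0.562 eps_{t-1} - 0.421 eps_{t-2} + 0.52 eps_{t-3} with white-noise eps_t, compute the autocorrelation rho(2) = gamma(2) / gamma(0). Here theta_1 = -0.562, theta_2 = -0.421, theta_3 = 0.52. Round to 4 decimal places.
\rho(2) = -0.4044

For an MA(q) process with theta_0 = 1, the autocovariance is
  gamma(k) = sigma^2 * sum_{i=0..q-k} theta_i * theta_{i+k},
and rho(k) = gamma(k) / gamma(0). Sigma^2 cancels.
  numerator   = (1)*(-0.421) + (-0.562)*(0.52) = -0.71324.
  denominator = (1)^2 + (-0.562)^2 + (-0.421)^2 + (0.52)^2 = 1.763485.
  rho(2) = -0.71324 / 1.763485 = -0.4044.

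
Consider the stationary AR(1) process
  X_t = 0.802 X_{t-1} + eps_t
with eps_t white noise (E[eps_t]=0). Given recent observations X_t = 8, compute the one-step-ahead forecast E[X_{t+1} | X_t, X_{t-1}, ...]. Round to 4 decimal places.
E[X_{t+1} \mid \mathcal F_t] = 6.4160

For an AR(p) model X_t = c + sum_i phi_i X_{t-i} + eps_t, the
one-step-ahead conditional mean is
  E[X_{t+1} | X_t, ...] = c + sum_i phi_i X_{t+1-i}.
Substitute known values:
  E[X_{t+1} | ...] = (0.802) * (8)
                   = 6.4160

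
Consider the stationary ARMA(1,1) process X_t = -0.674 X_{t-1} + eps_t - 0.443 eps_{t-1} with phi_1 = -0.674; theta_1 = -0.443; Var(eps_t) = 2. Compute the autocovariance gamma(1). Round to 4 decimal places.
\gamma(1) = -5.3159

Multiply the model equation by X_{t-k} and take expectations. With theta_0 = psi_0 = 1 and psi_j the MA(infinity) weights, this gives
  gamma(k) - sum_i phi_i gamma(k-i) = c_k,
  c_k = sigma^2 * sum_{j=k..q} theta_j psi_{j-k}   (c_k = 0 for k > q),
using gamma(-m) = gamma(m).
psi-weights needed (psi_j = theta_j + sum_i phi_i psi_{j-i}):
  psi_1 = theta_1 + phi_1 = -0.443 + (-0.674) = -1.117
Right-hand sides:
  c_0 = sigma^2 (1 + theta_1 psi_1) = 2 * (1 + (-0.443)(-1.117)) = 2 * 1.494831 = 2.989662
  c_1 = sigma^2 theta_1 = 2 * (-0.443) = -0.886
  c_2 = 0
Equations for k = 0 and k = 1 (AR order 1):
  gamma(0) = phi_1 gamma(1) + c_0
  gamma(1) = phi_1 gamma(0) + c_1
Substituting the second into the first: gamma(0) (1 - phi_1^2) = c_0 + phi_1 c_1, so
  gamma(0) = (c_0 + phi_1 c_1) / (1 - phi_1^2) = (2.989662 + (-0.674)(-0.886)) / (1 - (-0.674)^2) = 3.586826 / 0.545724 = 6.572601.
  gamma(1) = phi_1 gamma(0) + c_1 = (-0.674)(6.572601) + (-0.886) = -5.315933.
Therefore gamma(1) = -5.3159 (to 4 decimal places).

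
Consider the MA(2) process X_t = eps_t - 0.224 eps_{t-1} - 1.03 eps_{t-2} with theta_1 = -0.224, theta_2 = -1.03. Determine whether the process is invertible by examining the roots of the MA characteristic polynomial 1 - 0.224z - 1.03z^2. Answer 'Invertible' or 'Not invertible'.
\text{Not invertible}

The MA(q) characteristic polynomial is P(z) = 1 - 0.224z - 1.03z^2.
Invertibility requires all roots to lie outside the unit circle, i.e. |z| > 1 for every root.
Set 1 + (-0.224) z + (-1.03) z^2 = 0, i.e. a z^2 + b z + c = 0 with a = -1.03, b = -0.224, c = 1.
Discriminant D = b^2 - 4ac = (-0.224)^2 - 4*(-1.03)*1 = 0.050176 - (-4.12) = 4.170176.
D >= 0, so the roots are real: z = (-b +/- sqrt(D)) / (2a) = (0.224 +/- 2.042101) / (-2.06).
  z_1 = (0.224 + 2.042101) / (-2.06) = -1.1,   |z_1| = 1.1.
  z_2 = (0.224 - 2.042101) / (-2.06) = 0.8826,   |z_2| = 0.8826.
Moduli of all roots: 1.1000, 0.8826.
All moduli strictly greater than 1? No.
Verdict: Not invertible.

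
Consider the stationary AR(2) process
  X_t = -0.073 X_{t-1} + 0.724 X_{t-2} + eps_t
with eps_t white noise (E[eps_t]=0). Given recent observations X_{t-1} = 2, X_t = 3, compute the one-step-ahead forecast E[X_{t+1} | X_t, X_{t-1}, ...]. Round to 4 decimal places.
E[X_{t+1} \mid \mathcal F_t] = 1.2290

For an AR(p) model X_t = c + sum_i phi_i X_{t-i} + eps_t, the
one-step-ahead conditional mean is
  E[X_{t+1} | X_t, ...] = c + sum_i phi_i X_{t+1-i}.
Substitute known values:
  E[X_{t+1} | ...] = (-0.073) * (3) + (0.724) * (2)
                   = 1.2290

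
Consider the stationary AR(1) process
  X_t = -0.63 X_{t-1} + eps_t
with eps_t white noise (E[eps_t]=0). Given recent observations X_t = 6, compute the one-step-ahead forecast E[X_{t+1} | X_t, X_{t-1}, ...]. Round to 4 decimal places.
E[X_{t+1} \mid \mathcal F_t] = -3.7800

For an AR(p) model X_t = c + sum_i phi_i X_{t-i} + eps_t, the
one-step-ahead conditional mean is
  E[X_{t+1} | X_t, ...] = c + sum_i phi_i X_{t+1-i}.
Substitute known values:
  E[X_{t+1} | ...] = (-0.63) * (6)
                   = -3.7800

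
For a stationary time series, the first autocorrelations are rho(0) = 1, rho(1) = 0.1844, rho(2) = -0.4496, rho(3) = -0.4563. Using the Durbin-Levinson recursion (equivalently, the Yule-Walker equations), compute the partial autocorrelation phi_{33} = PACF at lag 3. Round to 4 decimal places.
\phi_{33} = -0.3310

The PACF at lag k is phi_{kk}, the last component of the solution
to the Yule-Walker system G_k phi = r_k where
  (G_k)_{ij} = rho(|i - j|), (r_k)_i = rho(i), i,j = 1..k.
Equivalently, Durbin-Levinson gives phi_{kk} iteratively:
  phi_{11} = rho(1)
  phi_{kk} = [rho(k) - sum_{j=1..k-1} phi_{k-1,j} rho(k-j)]
            / [1 - sum_{j=1..k-1} phi_{k-1,j} rho(j)],
  phi_{k,j} = phi_{k-1,j} - phi_{kk} phi_{k-1,k-j},  j = 1..k-1.
Step k = 1:
  phi_11 = rho(1) = 0.1844.
Step k = 2:
  phi_22 = [rho(2) - phi_11 rho(1)] / [1 - phi_11 rho(1)] = [-0.4496 - (0.1844)(0.1844)] / [1 - (0.1844)(0.1844)]
         = -0.48360336 / 0.96599664 = -0.500626.
  Update: phi_21 = phi_11 - phi_22 phi_11 = 0.1844 - (-0.500626)(0.1844) = 0.276715.
Step k = 3:
  phi_33 = [rho(3) - phi_21 rho(2) - phi_22 rho(1)] / [1 - phi_21 rho(1) - phi_22 rho(2)]
    numerator   = -0.4563 - (0.276715)(-0.4496) - (-0.500626)(0.1844) = -0.23957322
    denominator = 1 - (0.276715)(0.1844) - (-0.500626)(-0.4496) = 0.72389206
  phi_33 = -0.23957322 / 0.72389206 = -0.331.
Therefore phi_{33} = -0.3310.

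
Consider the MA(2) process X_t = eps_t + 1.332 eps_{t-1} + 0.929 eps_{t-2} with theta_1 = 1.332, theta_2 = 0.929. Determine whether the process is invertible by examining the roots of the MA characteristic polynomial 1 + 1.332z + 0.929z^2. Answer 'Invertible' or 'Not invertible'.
\text{Invertible}

The MA(q) characteristic polynomial is P(z) = 1 + 1.332z + 0.929z^2.
Invertibility requires all roots to lie outside the unit circle, i.e. |z| > 1 for every root.
Set 1 + (1.332) z + (0.929) z^2 = 0, i.e. a z^2 + b z + c = 0 with a = 0.929, b = 1.332, c = 1.
Discriminant D = b^2 - 4ac = (1.332)^2 - 4*(0.929)*1 = 1.774224 - (3.716) = -1.941776.
D < 0, so the roots are the complex-conjugate pair z = (-b +/- i sqrt(-D)) / (2a) = -0.7169 +/- 0.75i.
For a conjugate pair |z|^2 = z * conj(z) = (product of roots) = c/a = 1/(0.929) = 1.076426, so |z| = sqrt(1.076426) = 1.0375 for both roots.
Moduli of all roots: 1.0375, 1.0375.
All moduli strictly greater than 1? Yes.
Verdict: Invertible.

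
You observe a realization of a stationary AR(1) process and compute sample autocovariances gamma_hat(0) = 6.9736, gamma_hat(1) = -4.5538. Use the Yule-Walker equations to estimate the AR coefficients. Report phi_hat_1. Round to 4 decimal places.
\hat\phi_{1} = -0.6530

The Yule-Walker equations for an AR(p) process read, in matrix form,
  Gamma_p phi = r_p,   with   (Gamma_p)_{ij} = gamma(|i - j|),
                       (r_p)_i = gamma(i),   i,j = 1..p.
Substitute the sample gammas (Toeplitz matrix and right-hand side of size 1):
  Gamma_p = [[6.9736]]
  r_p     = [-4.5538]
With p = 1 this is the single equation gamma(0) phi_1 = gamma(1):
  phi_hat_1 = gamma(1) / gamma(0) = -4.5538 / 6.9736 = -0.6530.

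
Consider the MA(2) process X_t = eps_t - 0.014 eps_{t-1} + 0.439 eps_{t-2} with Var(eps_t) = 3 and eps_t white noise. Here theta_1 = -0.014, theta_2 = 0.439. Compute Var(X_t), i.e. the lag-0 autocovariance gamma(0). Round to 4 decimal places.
\gamma(0) = 3.5788

For an MA(q) process X_t = eps_t + sum_i theta_i eps_{t-i} with
Var(eps_t) = sigma^2, the variance is
  gamma(0) = sigma^2 * (1 + sum_i theta_i^2).
  sum_i theta_i^2 = (-0.014)^2 + (0.439)^2 = 0.000196 + 0.192721 = 0.192917.
  gamma(0) = 3 * (1 + 0.192917) = 3 * 1.192917 = 3.578751, which rounds to 3.5788.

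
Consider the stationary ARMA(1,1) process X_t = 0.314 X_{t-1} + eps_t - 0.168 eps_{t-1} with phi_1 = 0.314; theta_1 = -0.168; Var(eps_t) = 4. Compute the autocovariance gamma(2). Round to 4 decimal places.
\gamma(2) = 0.1927

Multiply the model equation by X_{t-k} and take expectations. With theta_0 = psi_0 = 1 and psi_j the MA(infinity) weights, this gives
  gamma(k) - sum_i phi_i gamma(k-i) = c_k,
  c_k = sigma^2 * sum_{j=k..q} theta_j psi_{j-k}   (c_k = 0 for k > q),
using gamma(-m) = gamma(m).
psi-weights needed (psi_j = theta_j + sum_i phi_i psi_{j-i}):
  psi_1 = theta_1 + phi_1 = -0.168 + (0.314) = 0.146
Right-hand sides:
  c_0 = sigma^2 (1 + theta_1 psi_1) = 4 * (1 + (-0.168)(0.146)) = 4 * 0.975472 = 3.901888
  c_1 = sigma^2 theta_1 = 4 * (-0.168) = -0.672
  c_2 = 0
Equations for k = 0 and k = 1 (AR order 1):
  gamma(0) = phi_1 gamma(1) + c_0
  gamma(1) = phi_1 gamma(0) + c_1
Substituting the second into the first: gamma(0) (1 - phi_1^2) = c_0 + phi_1 c_1, so
  gamma(0) = (c_0 + phi_1 c_1) / (1 - phi_1^2) = (3.901888 + (0.314)(-0.672)) / (1 - (0.314)^2) = 3.69088 / 0.901404 = 4.09459.
  gamma(1) = phi_1 gamma(0) + c_1 = (0.314)(4.09459) + (-0.672) = 0.613701.
For k = 2 (> q): gamma(2) = phi_1 gamma(1) = (0.314)(0.613701) = 0.192702.
Therefore gamma(2) = 0.1927 (to 4 decimal places).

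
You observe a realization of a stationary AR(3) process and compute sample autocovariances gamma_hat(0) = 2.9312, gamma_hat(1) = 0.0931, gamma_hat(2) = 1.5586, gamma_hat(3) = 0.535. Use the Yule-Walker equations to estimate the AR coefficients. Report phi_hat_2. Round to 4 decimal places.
\hat\phi_{2} = 0.5280

The Yule-Walker equations for an AR(p) process read, in matrix form,
  Gamma_p phi = r_p,   with   (Gamma_p)_{ij} = gamma(|i - j|),
                       (r_p)_i = gamma(i),   i,j = 1..p.
Substitute the sample gammas (Toeplitz matrix and right-hand side of size 3):
  Gamma_p = [[2.9312, 0.0931, 1.5586], [0.0931, 2.9312, 0.0931], [1.5586, 0.0931, 2.9312]]
  r_p     = [0.0931, 1.5586, 0.535]
Written out (R1..R3):
  (R1) 2.9312 phi_1 + 0.0931 phi_2 + 1.5586 phi_3 = 0.0931
  (R2) 0.0931 phi_1 + 2.9312 phi_2 + 0.0931 phi_3 = 1.5586
  (R3) 1.5586 phi_1 + 0.0931 phi_2 + 2.9312 phi_3 = 0.535
Gaussian elimination:
  R2 <- R2 - (0.0931/2.9312) R1 = R2 - (0.031762) R1:  2.928243 phi_2 + 0.043596 phi_3 = 1.555643
  R3 <- R3 - (1.5586/2.9312) R1 = R3 - (0.531728) R1:  0.043596 phi_2 + 2.102449 phi_3 = 0.485496
  R3 <- R3 - (0.043596/2.928243) R2 = R3 - (0.014888) R2:  2.1018 phi_3 = 0.462335
Back-substitution:
  phi_hat_3 = 0.462335 / 2.1018 = 0.219971
  phi_hat_2 = (1.555643 - (0.043596)(0.219971)) / 2.928243 = 0.52798
  phi_hat_1 = (0.0931 - (0.0931)(0.52798) - (1.5586)(0.219971)) / 2.9312 = -0.101973
So phi_hat = [-0.1020, 0.5280, 0.2200].
Therefore phi_hat_2 = 0.5280.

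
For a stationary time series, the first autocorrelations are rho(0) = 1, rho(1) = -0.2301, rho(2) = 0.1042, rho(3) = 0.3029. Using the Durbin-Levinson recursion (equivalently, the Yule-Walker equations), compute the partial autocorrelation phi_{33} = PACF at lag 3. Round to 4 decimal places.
\phi_{33} = 0.3580

The PACF at lag k is phi_{kk}, the last component of the solution
to the Yule-Walker system G_k phi = r_k where
  (G_k)_{ij} = rho(|i - j|), (r_k)_i = rho(i), i,j = 1..k.
Equivalently, Durbin-Levinson gives phi_{kk} iteratively:
  phi_{11} = rho(1)
  phi_{kk} = [rho(k) - sum_{j=1..k-1} phi_{k-1,j} rho(k-j)]
            / [1 - sum_{j=1..k-1} phi_{k-1,j} rho(j)],
  phi_{k,j} = phi_{k-1,j} - phi_{kk} phi_{k-1,k-j},  j = 1..k-1.
Step k = 1:
  phi_11 = rho(1) = -0.2301.
Step k = 2:
  phi_22 = [rho(2) - phi_11 rho(1)] / [1 - phi_11 rho(1)] = [0.1042 - (-0.2301)(-0.2301)] / [1 - (-0.2301)(-0.2301)]
         = 0.05125399 / 0.94705399 = 0.054119.
  Update: phi_21 = phi_11 - phi_22 phi_11 = -0.2301 - (0.054119)(-0.2301) = -0.217647.
Step k = 3:
  phi_33 = [rho(3) - phi_21 rho(2) - phi_22 rho(1)] / [1 - phi_21 rho(1) - phi_22 rho(2)]
    numerator   = 0.3029 - (-0.217647)(0.1042) - (0.054119)(-0.2301) = 0.3380317
    denominator = 1 - (-0.217647)(-0.2301) - (0.054119)(0.1042) = 0.94428016
  phi_33 = 0.3380317 / 0.94428016 = 0.358.
Therefore phi_{33} = 0.3580.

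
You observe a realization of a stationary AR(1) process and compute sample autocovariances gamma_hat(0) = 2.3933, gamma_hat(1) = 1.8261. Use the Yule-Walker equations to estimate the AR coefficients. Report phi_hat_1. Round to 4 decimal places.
\hat\phi_{1} = 0.7630

The Yule-Walker equations for an AR(p) process read, in matrix form,
  Gamma_p phi = r_p,   with   (Gamma_p)_{ij} = gamma(|i - j|),
                       (r_p)_i = gamma(i),   i,j = 1..p.
Substitute the sample gammas (Toeplitz matrix and right-hand side of size 1):
  Gamma_p = [[2.3933]]
  r_p     = [1.8261]
With p = 1 this is the single equation gamma(0) phi_1 = gamma(1):
  phi_hat_1 = gamma(1) / gamma(0) = 1.8261 / 2.3933 = 0.7630.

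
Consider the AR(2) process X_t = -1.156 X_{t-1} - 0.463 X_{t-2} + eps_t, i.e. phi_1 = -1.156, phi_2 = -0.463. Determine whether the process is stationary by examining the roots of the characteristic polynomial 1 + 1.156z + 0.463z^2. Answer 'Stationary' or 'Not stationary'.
\text{Stationary}

The AR(p) characteristic polynomial is P(z) = 1 + 1.156z + 0.463z^2.
Stationarity requires all roots to lie outside the unit circle, i.e. |z| > 1 for every root.
Set 1 + (1.156) z + (0.463) z^2 = 0, i.e. a z^2 + b z + c = 0 with a = 0.463, b = 1.156, c = 1.
Discriminant D = b^2 - 4ac = (1.156)^2 - 4*(0.463)*1 = 1.336336 - (1.852) = -0.515664.
D < 0, so the roots are the complex-conjugate pair z = (-b +/- i sqrt(-D)) / (2a) = -1.2484 +/- 0.7755i.
For a conjugate pair |z|^2 = z * conj(z) = (product of roots) = c/a = 1/(0.463) = 2.159827, so |z| = sqrt(2.159827) = 1.4696 for both roots.
Moduli of all roots: 1.4696, 1.4696.
All moduli strictly greater than 1? Yes.
Verdict: Stationary.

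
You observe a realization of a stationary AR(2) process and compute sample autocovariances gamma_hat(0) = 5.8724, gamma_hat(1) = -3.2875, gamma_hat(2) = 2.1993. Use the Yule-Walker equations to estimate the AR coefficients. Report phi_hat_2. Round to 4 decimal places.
\hat\phi_{2} = 0.0890

The Yule-Walker equations for an AR(p) process read, in matrix form,
  Gamma_p phi = r_p,   with   (Gamma_p)_{ij} = gamma(|i - j|),
                       (r_p)_i = gamma(i),   i,j = 1..p.
Substitute the sample gammas (Toeplitz matrix and right-hand side of size 2):
  Gamma_p = [[5.8724, -3.2875], [-3.2875, 5.8724]]
  r_p     = [-3.2875, 2.1993]
Written out:
  5.8724 phi_1 - 3.2875 phi_2 = -3.2875
  -3.2875 phi_1 + 5.8724 phi_2 = 2.1993
Solve by Cramer's rule:
  det = gamma(0)^2 - gamma(1)^2 = (5.8724)^2 - (-3.2875)^2 = 34.48508176 - 10.80765625 = 23.67742551
  phi_hat_1 = [gamma(1) gamma(0) - gamma(1) gamma(2)] / det = [(-3.2875)(5.8724) - (-3.2875)(2.1993)] / 23.67742551 = -12.07531625 / 23.67742551 = -0.51
  phi_hat_2 = [gamma(0) gamma(2) - gamma(1)^2] / det = [(5.8724)(2.1993) - (-3.2875)^2] / 23.67742551 = 2.10751307 / 23.67742551 = 0.089
So phi_hat = [-0.5100, 0.0890].
Therefore phi_hat_2 = 0.0890.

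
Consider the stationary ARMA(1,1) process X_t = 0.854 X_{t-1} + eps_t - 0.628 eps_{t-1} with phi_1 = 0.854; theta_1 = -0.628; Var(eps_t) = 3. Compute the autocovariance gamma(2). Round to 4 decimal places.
\gamma(2) = 0.9919

Multiply the model equation by X_{t-k} and take expectations. With theta_0 = psi_0 = 1 and psi_j the MA(infinity) weights, this gives
  gamma(k) - sum_i phi_i gamma(k-i) = c_k,
  c_k = sigma^2 * sum_{j=k..q} theta_j psi_{j-k}   (c_k = 0 for k > q),
using gamma(-m) = gamma(m).
psi-weights needed (psi_j = theta_j + sum_i phi_i psi_{j-i}):
  psi_1 = theta_1 + phi_1 = -0.628 + (0.854) = 0.226
Right-hand sides:
  c_0 = sigma^2 (1 + theta_1 psi_1) = 3 * (1 + (-0.628)(0.226)) = 3 * 0.858072 = 2.574216
  c_1 = sigma^2 theta_1 = 3 * (-0.628) = -1.884
  c_2 = 0
Equations for k = 0 and k = 1 (AR order 1):
  gamma(0) = phi_1 gamma(1) + c_0
  gamma(1) = phi_1 gamma(0) + c_1
Substituting the second into the first: gamma(0) (1 - phi_1^2) = c_0 + phi_1 c_1, so
  gamma(0) = (c_0 + phi_1 c_1) / (1 - phi_1^2) = (2.574216 + (0.854)(-1.884)) / (1 - (0.854)^2) = 0.96528 / 0.270684 = 3.566077.
  gamma(1) = phi_1 gamma(0) + c_1 = (0.854)(3.566077) + (-1.884) = 1.16143.
For k = 2 (> q): gamma(2) = phi_1 gamma(1) = (0.854)(1.16143) = 0.991861.
Therefore gamma(2) = 0.9919 (to 4 decimal places).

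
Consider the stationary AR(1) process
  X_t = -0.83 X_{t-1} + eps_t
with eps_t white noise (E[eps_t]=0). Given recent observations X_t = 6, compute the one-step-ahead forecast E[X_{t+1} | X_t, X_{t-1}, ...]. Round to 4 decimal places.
E[X_{t+1} \mid \mathcal F_t] = -4.9800

For an AR(p) model X_t = c + sum_i phi_i X_{t-i} + eps_t, the
one-step-ahead conditional mean is
  E[X_{t+1} | X_t, ...] = c + sum_i phi_i X_{t+1-i}.
Substitute known values:
  E[X_{t+1} | ...] = (-0.83) * (6)
                   = -4.9800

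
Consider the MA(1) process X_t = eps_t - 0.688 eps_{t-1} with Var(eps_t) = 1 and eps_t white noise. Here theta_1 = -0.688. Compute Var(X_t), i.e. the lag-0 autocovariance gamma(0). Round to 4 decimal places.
\gamma(0) = 1.4733

For an MA(q) process X_t = eps_t + sum_i theta_i eps_{t-i} with
Var(eps_t) = sigma^2, the variance is
  gamma(0) = sigma^2 * (1 + sum_i theta_i^2).
  sum_i theta_i^2 = (-0.688)^2 = 0.473344.
  gamma(0) = 1 * (1 + 0.473344) = 1 * 1.473344 = 1.473344, which rounds to 1.4733.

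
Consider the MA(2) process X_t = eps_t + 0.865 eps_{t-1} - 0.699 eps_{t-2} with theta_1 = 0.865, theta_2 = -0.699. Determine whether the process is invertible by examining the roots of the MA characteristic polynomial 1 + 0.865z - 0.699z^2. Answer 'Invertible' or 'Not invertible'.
\text{Not invertible}

The MA(q) characteristic polynomial is P(z) = 1 + 0.865z - 0.699z^2.
Invertibility requires all roots to lie outside the unit circle, i.e. |z| > 1 for every root.
Set 1 + (0.865) z + (-0.699) z^2 = 0, i.e. a z^2 + b z + c = 0 with a = -0.699, b = 0.865, c = 1.
Discriminant D = b^2 - 4ac = (0.865)^2 - 4*(-0.699)*1 = 0.748225 - (-2.796) = 3.544225.
D >= 0, so the roots are real: z = (-b +/- sqrt(D)) / (2a) = (-0.865 +/- 1.882611) / (-1.398).
  z_1 = (-0.865 + 1.882611) / (-1.398) = -0.7279,   |z_1| = 0.7279.
  z_2 = (-0.865 - 1.882611) / (-1.398) = 1.9654,   |z_2| = 1.9654.
Moduli of all roots: 0.7279, 1.9654.
All moduli strictly greater than 1? No.
Verdict: Not invertible.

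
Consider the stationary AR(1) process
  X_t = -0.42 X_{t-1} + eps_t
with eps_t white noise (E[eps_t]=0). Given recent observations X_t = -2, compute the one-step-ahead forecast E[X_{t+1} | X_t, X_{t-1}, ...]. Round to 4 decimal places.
E[X_{t+1} \mid \mathcal F_t] = 0.8400

For an AR(p) model X_t = c + sum_i phi_i X_{t-i} + eps_t, the
one-step-ahead conditional mean is
  E[X_{t+1} | X_t, ...] = c + sum_i phi_i X_{t+1-i}.
Substitute known values:
  E[X_{t+1} | ...] = (-0.42) * (-2)
                   = 0.8400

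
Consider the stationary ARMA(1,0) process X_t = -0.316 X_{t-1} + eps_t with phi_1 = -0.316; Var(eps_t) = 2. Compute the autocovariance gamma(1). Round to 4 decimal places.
\gamma(1) = -0.7021

Multiply the model equation by X_{t-k} and take expectations. With theta_0 = psi_0 = 1 and psi_j the MA(infinity) weights, this gives
  gamma(k) - sum_i phi_i gamma(k-i) = c_k,
  c_k = sigma^2 * sum_{j=k..q} theta_j psi_{j-k}   (c_k = 0 for k > q),
using gamma(-m) = gamma(m).
Pure AR (q = 0): c_0 = sigma^2 = 2, c_k = 0 for k >= 1.
Equations for k = 0 and k = 1 (AR order 1):
  gamma(0) = phi_1 gamma(1) + c_0
  gamma(1) = phi_1 gamma(0) + c_1
Substituting the second into the first: gamma(0) (1 - phi_1^2) = c_0 + phi_1 c_1, so
  gamma(0) = c_0 / (1 - phi_1^2) = 2 / (1 - (-0.316)^2) = 2 / 0.900144 = 2.221867.
  gamma(1) = phi_1 gamma(0) = (-0.316)(2.221867) = -0.70211.
Therefore gamma(1) = -0.7021 (to 4 decimal places).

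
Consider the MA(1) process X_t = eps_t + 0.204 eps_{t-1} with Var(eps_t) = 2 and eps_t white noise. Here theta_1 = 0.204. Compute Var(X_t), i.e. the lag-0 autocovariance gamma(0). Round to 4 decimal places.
\gamma(0) = 2.0832

For an MA(q) process X_t = eps_t + sum_i theta_i eps_{t-i} with
Var(eps_t) = sigma^2, the variance is
  gamma(0) = sigma^2 * (1 + sum_i theta_i^2).
  sum_i theta_i^2 = (0.204)^2 = 0.041616.
  gamma(0) = 2 * (1 + 0.041616) = 2 * 1.041616 = 2.083232, which rounds to 2.0832.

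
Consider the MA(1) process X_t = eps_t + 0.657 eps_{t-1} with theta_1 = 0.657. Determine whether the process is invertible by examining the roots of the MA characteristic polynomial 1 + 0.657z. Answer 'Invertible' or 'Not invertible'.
\text{Invertible}

The MA(q) characteristic polynomial is P(z) = 1 + 0.657z.
Invertibility requires all roots to lie outside the unit circle, i.e. |z| > 1 for every root.
This is linear in z: 1 + (0.657) z = 0  =>  z = -1/(0.657) = -1.52207,  |z| = 1.52207.
Moduli of all roots: 1.5221.
All moduli strictly greater than 1? Yes.
Verdict: Invertible.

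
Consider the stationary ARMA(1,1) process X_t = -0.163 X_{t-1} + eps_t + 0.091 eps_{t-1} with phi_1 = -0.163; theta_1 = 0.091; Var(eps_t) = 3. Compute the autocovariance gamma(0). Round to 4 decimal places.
\gamma(0) = 3.0160

Multiply the model equation by X_{t-k} and take expectations. With theta_0 = psi_0 = 1 and psi_j the MA(infinity) weights, this gives
  gamma(k) - sum_i phi_i gamma(k-i) = c_k,
  c_k = sigma^2 * sum_{j=k..q} theta_j psi_{j-k}   (c_k = 0 for k > q),
using gamma(-m) = gamma(m).
psi-weights needed (psi_j = theta_j + sum_i phi_i psi_{j-i}):
  psi_1 = theta_1 + phi_1 = 0.091 + (-0.163) = -0.072
Right-hand sides:
  c_0 = sigma^2 (1 + theta_1 psi_1) = 3 * (1 + (0.091)(-0.072)) = 3 * 0.993448 = 2.980344
  c_1 = sigma^2 theta_1 = 3 * (0.091) = 0.273
  c_2 = 0
Equations for k = 0 and k = 1 (AR order 1):
  gamma(0) = phi_1 gamma(1) + c_0
  gamma(1) = phi_1 gamma(0) + c_1
Substituting the second into the first: gamma(0) (1 - phi_1^2) = c_0 + phi_1 c_1, so
  gamma(0) = (c_0 + phi_1 c_1) / (1 - phi_1^2) = (2.980344 + (-0.163)(0.273)) / (1 - (-0.163)^2) = 2.935845 / 0.973431 = 3.015976.
Therefore gamma(0) = 3.0160 (to 4 decimal places).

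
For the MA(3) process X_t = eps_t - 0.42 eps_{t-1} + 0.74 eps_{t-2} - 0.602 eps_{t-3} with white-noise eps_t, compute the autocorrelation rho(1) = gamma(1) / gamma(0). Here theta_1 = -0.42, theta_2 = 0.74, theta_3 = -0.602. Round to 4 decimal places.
\rho(1) = -0.5638

For an MA(q) process with theta_0 = 1, the autocovariance is
  gamma(k) = sigma^2 * sum_{i=0..q-k} theta_i * theta_{i+k},
and rho(k) = gamma(k) / gamma(0). Sigma^2 cancels.
  numerator   = (1)*(-0.42) + (-0.42)*(0.74) + (0.74)*(-0.602) = -1.17628.
  denominator = (1)^2 + (-0.42)^2 + (0.74)^2 + (-0.602)^2 = 2.086404.
  rho(1) = -1.17628 / 2.086404 = -0.5638.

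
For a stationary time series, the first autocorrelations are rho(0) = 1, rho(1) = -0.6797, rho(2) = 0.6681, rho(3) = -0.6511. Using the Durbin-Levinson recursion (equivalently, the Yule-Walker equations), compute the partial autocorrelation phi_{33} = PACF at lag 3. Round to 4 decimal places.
\phi_{33} = -0.2409

The PACF at lag k is phi_{kk}, the last component of the solution
to the Yule-Walker system G_k phi = r_k where
  (G_k)_{ij} = rho(|i - j|), (r_k)_i = rho(i), i,j = 1..k.
Equivalently, Durbin-Levinson gives phi_{kk} iteratively:
  phi_{11} = rho(1)
  phi_{kk} = [rho(k) - sum_{j=1..k-1} phi_{k-1,j} rho(k-j)]
            / [1 - sum_{j=1..k-1} phi_{k-1,j} rho(j)],
  phi_{k,j} = phi_{k-1,j} - phi_{kk} phi_{k-1,k-j},  j = 1..k-1.
Step k = 1:
  phi_11 = rho(1) = -0.6797.
Step k = 2:
  phi_22 = [rho(2) - phi_11 rho(1)] / [1 - phi_11 rho(1)] = [0.6681 - (-0.6797)(-0.6797)] / [1 - (-0.6797)(-0.6797)]
         = 0.20610791 / 0.53800791 = 0.383095.
  Update: phi_21 = phi_11 - phi_22 phi_11 = -0.6797 - (0.383095)(-0.6797) = -0.419311.
Step k = 3:
  phi_33 = [rho(3) - phi_21 rho(2) - phi_22 rho(1)] / [1 - phi_21 rho(1) - phi_22 rho(2)]
    numerator   = -0.6511 - (-0.419311)(0.6681) - (0.383095)(-0.6797) = -0.11056919
    denominator = 1 - (-0.419311)(-0.6797) - (0.383095)(0.6681) = 0.45904909
  phi_33 = -0.11056919 / 0.45904909 = -0.2409.
Therefore phi_{33} = -0.2409.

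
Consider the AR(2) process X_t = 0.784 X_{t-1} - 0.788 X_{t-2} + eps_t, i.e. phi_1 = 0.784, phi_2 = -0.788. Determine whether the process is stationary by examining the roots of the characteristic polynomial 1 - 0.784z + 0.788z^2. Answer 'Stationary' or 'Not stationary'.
\text{Stationary}

The AR(p) characteristic polynomial is P(z) = 1 - 0.784z + 0.788z^2.
Stationarity requires all roots to lie outside the unit circle, i.e. |z| > 1 for every root.
Set 1 + (-0.784) z + (0.788) z^2 = 0, i.e. a z^2 + b z + c = 0 with a = 0.788, b = -0.784, c = 1.
Discriminant D = b^2 - 4ac = (-0.784)^2 - 4*(0.788)*1 = 0.614656 - (3.152) = -2.537344.
D < 0, so the roots are the complex-conjugate pair z = (-b +/- i sqrt(-D)) / (2a) = 0.4975 +/- 1.0107i.
For a conjugate pair |z|^2 = z * conj(z) = (product of roots) = c/a = 1/(0.788) = 1.269036, so |z| = sqrt(1.269036) = 1.1265 for both roots.
Moduli of all roots: 1.1265, 1.1265.
All moduli strictly greater than 1? Yes.
Verdict: Stationary.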